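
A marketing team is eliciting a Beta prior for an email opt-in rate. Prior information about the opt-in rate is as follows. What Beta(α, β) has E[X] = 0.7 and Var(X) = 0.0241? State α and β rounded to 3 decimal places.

α = 5.400, β = 2.314

Write ν = α+β; then α = μν and Var = μ(1−μ)/(ν+1).
ν = μ(1−μ)/Var − 1 = 0.21/0.0241 − 1 = 7.7137.
α = 0.7·7.7137 = 5.400, β = 0.3·7.7137 = 2.314.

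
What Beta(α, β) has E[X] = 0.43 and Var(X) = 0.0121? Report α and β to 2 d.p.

Write ν = α+β; then α = μν and Var = μ(1−μ)/(ν+1).
ν = μ(1−μ)/Var − 1 = 0.2451/0.0121 − 1 = 19.2562.
α = 0.43·19.2562 = 8.28, β = 0.57·19.2562 = 10.98.

α = 8.28, β = 10.98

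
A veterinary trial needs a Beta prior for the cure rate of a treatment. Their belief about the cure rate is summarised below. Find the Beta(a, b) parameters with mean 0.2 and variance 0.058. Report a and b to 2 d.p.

Write ν = a+b; then a = μν and Var = μ(1−μ)/(ν+1).
ν = μ(1−μ)/Var − 1 = 0.16/0.058 − 1 = 1.7586.
a = 0.2·1.7586 = 0.35, b = 0.8·1.7586 = 1.41.

a = 0.35, b = 1.41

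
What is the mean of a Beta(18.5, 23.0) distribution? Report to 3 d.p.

The Beta mean is α/(α+β) = 18.5/(18.5+23.0) = 0.446.

0.446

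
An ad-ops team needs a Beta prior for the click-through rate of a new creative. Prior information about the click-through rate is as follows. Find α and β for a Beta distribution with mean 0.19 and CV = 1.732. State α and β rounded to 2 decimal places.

α = 0.08, β = 0.34

σ = CV·μ = 1.732×0.19 = 0.32908, so σ² = 0.108294.
s+1 = μ(1−μ)/σ² = 0.1539/0.108294 = 1.4211, so s = α+β = 0.4211.
α = μs = 0.08, β = (1−μ)s = 0.34.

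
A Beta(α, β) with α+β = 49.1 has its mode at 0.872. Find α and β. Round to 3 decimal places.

Mode = (α−1)/(κ−2) with κ = α+β, so α−1 = 0.872·47.1 = 41.071.
α = 42.071; β = κ − α = 7.029.

α = 42.071, β = 7.029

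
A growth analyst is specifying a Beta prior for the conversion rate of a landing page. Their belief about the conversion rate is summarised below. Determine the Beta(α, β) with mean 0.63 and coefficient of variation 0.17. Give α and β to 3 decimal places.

σ = CV·μ = 0.17×0.63 = 0.10710, so σ² = 0.011470.
s+1 = μ(1−μ)/σ² = 0.2331/0.011470 = 20.3219, so s = α+β = 19.3219.
α = μs = 12.173, β = (1−μ)s = 7.149.

α = 12.173, β = 7.149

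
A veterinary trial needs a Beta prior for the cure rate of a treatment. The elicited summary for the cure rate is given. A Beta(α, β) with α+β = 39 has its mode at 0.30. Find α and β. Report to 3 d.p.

For α,β>1 the mode is (α−1)/(α+β−2), so α = mode·(κ−2)+1 = 0.30×37+1 = 12.100.
And β = (1−mode)·(κ−2)+1 = 0.70×37+1 = 26.900.

α = 12.100, β = 26.900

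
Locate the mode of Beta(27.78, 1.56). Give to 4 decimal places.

0.9795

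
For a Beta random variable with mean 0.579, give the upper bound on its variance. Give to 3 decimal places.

0.244

Var = μ(1−μ)/(α+β+1), which approaches μ(1−μ) as α+β → 0.
So the supremum is μ(1−μ) = 0.579×0.421 = 0.244.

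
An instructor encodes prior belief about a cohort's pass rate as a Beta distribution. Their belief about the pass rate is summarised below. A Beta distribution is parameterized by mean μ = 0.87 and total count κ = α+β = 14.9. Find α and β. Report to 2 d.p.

α = 12.96, β = 1.94

Split κ in proportion μ : (1−μ): α = 0.87·14.9 = 12.96, β = 14.9 − 12.96 = 1.94.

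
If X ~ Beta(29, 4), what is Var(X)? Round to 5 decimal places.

α+β = 33 and αβ = 116, so Var = αβ/[(α+β)²(α+β+1)] = 116/37026 = 0.00313.

0.00313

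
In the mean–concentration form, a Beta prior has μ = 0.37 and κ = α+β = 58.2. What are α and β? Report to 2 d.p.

α = 21.53, β = 36.67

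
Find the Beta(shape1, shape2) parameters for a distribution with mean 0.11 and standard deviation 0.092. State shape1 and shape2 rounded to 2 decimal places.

shape1 = 1.16, shape2 = 9.40

σ² = 0.092² = 0.008464.
With s = shape1+shape2, Var = μ(1−μ)/(s+1), so s+1 = (0.11×0.89)/0.008464 = 11.5666 and s = 10.5666.
shape1 = μs = 1.16, shape2 = (1−μ)s = 9.40.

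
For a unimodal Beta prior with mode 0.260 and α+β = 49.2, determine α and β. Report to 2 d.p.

Since the density peak of Beta(α,β) is at (α−1)/(α+β−2),
α = 1 + 0.260(49.2−2) = 13.27 and β = 49.2 − 13.27 = 35.93.

α = 13.27, β = 35.93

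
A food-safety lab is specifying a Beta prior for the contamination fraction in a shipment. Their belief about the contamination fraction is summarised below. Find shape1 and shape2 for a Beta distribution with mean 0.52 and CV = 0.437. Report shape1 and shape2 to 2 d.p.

shape1 = 1.99, shape2 = 1.84

σ = CV·μ = 0.437×0.52 = 0.22724, so σ² = 0.051638.
s+1 = μ(1−μ)/σ² = 0.2496/0.051638 = 4.8336, so s = shape1+shape2 = 3.8336.
shape1 = μs = 1.99, shape2 = (1−μ)s = 1.84.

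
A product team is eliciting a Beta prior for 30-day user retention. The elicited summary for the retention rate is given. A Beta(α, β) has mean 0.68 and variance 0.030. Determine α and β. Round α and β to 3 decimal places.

α = 4.252, β = 2.001

Write ν = α+β; then α = μν and Var = μ(1−μ)/(ν+1).
ν = μ(1−μ)/Var − 1 = 0.2176/0.030 − 1 = 6.2533.
α = 0.68·6.2533 = 4.252, β = 0.32·6.2533 = 2.001.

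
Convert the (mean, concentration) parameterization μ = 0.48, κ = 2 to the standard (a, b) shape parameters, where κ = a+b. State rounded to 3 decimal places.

Split κ in proportion μ : (1−μ): a = 0.48·2 = 0.960, b = 2 − 0.960 = 1.040.

a = 0.960, b = 1.040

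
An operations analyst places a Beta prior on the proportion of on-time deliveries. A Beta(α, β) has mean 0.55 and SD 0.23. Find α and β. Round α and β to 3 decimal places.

Variance = 0.23² = 0.0529. The moment-matching identity α+β = μ(1−μ)/Var − 1 gives
α+β = 0.2475/0.0529 − 1 = 3.6786, so α = μ·3.6786 = 2.023 and β = (1−μ)·3.6786 = 1.655.

α = 2.023, β = 1.655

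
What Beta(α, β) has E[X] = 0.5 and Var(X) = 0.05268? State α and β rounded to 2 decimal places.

Write ν = α+β; then α = μν and Var = μ(1−μ)/(ν+1).
ν = μ(1−μ)/Var − 1 = 0.25/0.05268 − 1 = 3.7456.
α = 0.5·3.7456 = 1.87, β = 0.5·3.7456 = 1.87.

α = 1.87, β = 1.87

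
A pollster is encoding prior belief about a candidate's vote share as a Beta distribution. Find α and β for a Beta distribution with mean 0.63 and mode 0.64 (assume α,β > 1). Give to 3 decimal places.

α = 17.640, β = 10.360

With s = α+β: μ = α/s and mode = (α−1)/(s−2). Eliminating α = μs,
μs − 1 = m(s−2) ⇒ s(μ−m) = 1−2m ⇒ s = -0.28/-0.01 = 28.0000.
So α = μs = 17.640, β = (1−μ)s = 10.360.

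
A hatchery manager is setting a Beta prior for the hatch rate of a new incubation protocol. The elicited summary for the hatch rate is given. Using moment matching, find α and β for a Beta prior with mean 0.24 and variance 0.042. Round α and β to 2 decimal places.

α = 0.80, β = 2.54

Write ν = α+β; then α = μν and Var = μ(1−μ)/(ν+1).
ν = μ(1−μ)/Var − 1 = 0.1824/0.042 − 1 = 3.3429.
α = 0.24·3.3429 = 0.80, β = 0.76·3.3429 = 2.54.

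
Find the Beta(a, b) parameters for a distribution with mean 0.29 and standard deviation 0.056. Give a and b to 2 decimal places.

a = 18.75, b = 45.91

σ² = 0.056² = 0.003136.
With s = a+b, Var = μ(1−μ)/(s+1), so s+1 = (0.29×0.71)/0.003136 = 65.6569 and s = 64.6569.
a = μs = 18.75, b = (1−μ)s = 45.91.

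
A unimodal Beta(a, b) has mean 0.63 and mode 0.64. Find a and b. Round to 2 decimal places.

Let s = a+b. Mean gives a = μs = 0.63s; mode gives (a−1)/(s−2) = 0.64.
Substituting: 0.63s − 1 = 0.64(s−2) = 0.64s − 1.28, so -0.01s = -0.28 and s = 28.0000.
Then a = 0.63×28.0000 = 17.64 and b = s−a = 10.36.

a = 17.64, b = 10.36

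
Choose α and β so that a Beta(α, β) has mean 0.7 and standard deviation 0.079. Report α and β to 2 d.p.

α = 22.85, β = 9.79

Variance = 0.079² = 0.006241. The moment-matching identity α+β = μ(1−μ)/Var − 1 gives
α+β = 0.21/0.006241 − 1 = 32.6485, so α = μ·32.6485 = 22.85 and β = (1−μ)·32.6485 = 9.79.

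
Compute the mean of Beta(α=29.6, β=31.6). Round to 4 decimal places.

0.4837

E[X] = α/(α+β) = 29.6/61.2 = 0.4837.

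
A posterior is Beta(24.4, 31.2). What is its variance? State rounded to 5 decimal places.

Var = αβ/[(α+β)²(α+β+1)] = (24.4×31.2)/(55.6²×56.6) = 761.28/174970.976 = 0.00435.

0.00435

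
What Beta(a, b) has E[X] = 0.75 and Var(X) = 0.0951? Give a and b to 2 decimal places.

Let s = a+b. The Beta variance is μ(1−μ)/(s+1).
So s+1 = μ(1−μ)/σ² = (0.75×0.25)/0.0951 = 0.1875/0.0951 = 1.9716, giving s = 0.9716.
Then a = μs = 0.75×0.9716 = 0.73 and b = (1−μ)s = 0.25×0.9716 = 0.24.

a = 0.73, b = 0.24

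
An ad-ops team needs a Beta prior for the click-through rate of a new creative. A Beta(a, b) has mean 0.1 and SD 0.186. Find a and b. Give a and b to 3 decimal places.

Variance = 0.186² = 0.034596. The moment-matching identity a+b = μ(1−μ)/Var − 1 gives
a+b = 0.09/0.034596 − 1 = 1.6015, so a = μ·1.6015 = 0.160 and b = (1−μ)·1.6015 = 1.441.

a = 0.160, b = 1.441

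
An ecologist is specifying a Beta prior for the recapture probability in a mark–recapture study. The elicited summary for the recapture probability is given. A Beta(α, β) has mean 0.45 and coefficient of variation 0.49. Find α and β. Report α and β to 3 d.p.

α = 1.841, β = 2.250

Var = (CV·μ)² = (0.49×0.45)² = 0.048620.
α+β = μ(1−μ)/Var − 1 = 0.2475/0.048620 − 1 = 4.0905.
Thus α = 0.45·4.0905 = 1.841 and β = 0.55·4.0905 = 2.250.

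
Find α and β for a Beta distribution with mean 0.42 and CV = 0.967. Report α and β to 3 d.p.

α = 0.200, β = 0.277

Var = (CV·μ)² = (0.967×0.42)² = 0.164950.
α+β = μ(1−μ)/Var − 1 = 0.2436/0.164950 − 1 = 0.4768.
Thus α = 0.42·0.4768 = 0.200 and β = 0.58·0.4768 = 0.277.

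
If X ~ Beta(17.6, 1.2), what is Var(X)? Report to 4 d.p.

μ = 17.6/18.8 = 0.936170; Var = μ(1−μ)/(α+β+1) = 0.0597555/19.8 = 0.0030.

0.0030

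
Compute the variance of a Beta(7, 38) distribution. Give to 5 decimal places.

0.00286

Var = αβ/[(α+β)²(α+β+1)] = (7×38)/(45²×46) = 266/93150 = 0.00286.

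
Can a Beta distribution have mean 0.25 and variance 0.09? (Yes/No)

A Beta with mean μ has variance μ(1−μ)/(α+β+1) < μ(1−μ).
Here μ(1−μ) = 0.25×0.75 = 0.1875, and 0.09 < 0.1875.

Yes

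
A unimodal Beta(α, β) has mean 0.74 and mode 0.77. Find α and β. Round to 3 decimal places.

α = 13.320, β = 4.680

Let s = α+β. Mean gives α = μs = 0.74s; mode gives (α−1)/(s−2) = 0.77.
Substituting: 0.74s − 1 = 0.77(s−2) = 0.77s − 1.54, so -0.03s = -0.54 and s = 18.0000.
Then α = 0.74×18.0000 = 13.320 and β = s−α = 4.680.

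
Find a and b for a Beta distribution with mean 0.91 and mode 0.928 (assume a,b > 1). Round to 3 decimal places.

Let s = a+b. Mean gives a = μs = 0.91s; mode gives (a−1)/(s−2) = 0.928.
Substituting: 0.91s − 1 = 0.928(s−2) = 0.928s − 1.856, so -0.018s = -0.856 and s = 47.5556.
Then a = 0.91×47.5556 = 43.276 and b = s−a = 4.280.

a = 43.276, b = 4.280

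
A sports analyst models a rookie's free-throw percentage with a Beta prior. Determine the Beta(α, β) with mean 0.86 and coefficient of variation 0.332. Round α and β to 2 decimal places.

σ = CV·μ = 0.332×0.86 = 0.28552, so σ² = 0.081522.
s+1 = μ(1−μ)/σ² = 0.1204/0.081522 = 1.4769, so s = α+β = 0.4769.
α = μs = 0.41, β = (1−μ)s = 0.07.

α = 0.41, β = 0.07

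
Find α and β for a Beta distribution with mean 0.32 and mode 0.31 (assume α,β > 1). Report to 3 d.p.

α = 12.160, β = 25.840

With s = α+β: μ = α/s and mode = (α−1)/(s−2). Eliminating α = μs,
μs − 1 = m(s−2) ⇒ s(μ−m) = 1−2m ⇒ s = 0.38/0.01 = 38.0000.
So α = μs = 12.160, β = (1−μ)s = 25.840.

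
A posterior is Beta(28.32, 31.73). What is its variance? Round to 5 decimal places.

0.00408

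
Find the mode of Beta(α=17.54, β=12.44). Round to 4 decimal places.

0.5911

The density x^(α−1)(1−x)^(β−1) is maximised at (α−1)/(α+β−2) = 16.54/27.98 = 0.5911.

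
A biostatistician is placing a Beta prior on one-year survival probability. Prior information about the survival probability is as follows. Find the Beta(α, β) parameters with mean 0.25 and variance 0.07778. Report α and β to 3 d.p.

α = 0.353, β = 1.058

By moment matching, α+β = μ(1−μ)/σ² − 1 = (0.25·0.75)/0.07778 − 1 = 2.4106 − 1 = 1.4106.
Since α/(α+β) = μ, α = 0.25·1.4106 = 0.353 and β = 0.75·1.4106 = 1.058.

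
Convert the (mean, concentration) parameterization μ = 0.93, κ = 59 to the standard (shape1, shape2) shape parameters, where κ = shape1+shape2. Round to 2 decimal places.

shape1 = μκ = 0.93×59 = 54.87 and shape2 = (1−μ)κ = 0.07×59 = 4.13.

shape1 = 54.87, shape2 = 4.13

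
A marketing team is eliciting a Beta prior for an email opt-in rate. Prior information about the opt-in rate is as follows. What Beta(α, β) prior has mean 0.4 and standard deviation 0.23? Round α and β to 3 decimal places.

α = 1.415, β = 2.122

First σ² = 0.0529. Setting α = μn, β = (1−μ)n with n = α+β,
μ(1−μ)/(n+1) = 0.0529 ⇒ n+1 = 0.24/0.0529 = 4.5369 ⇒ n = 3.5369.
Hence α = 0.4×3.5369 = 1.415, β = 0.6×3.5369 = 2.122.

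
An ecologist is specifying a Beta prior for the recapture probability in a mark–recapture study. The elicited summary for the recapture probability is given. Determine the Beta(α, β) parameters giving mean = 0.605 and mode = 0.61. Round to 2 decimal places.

α = 26.62, β = 17.38

Let s = α+β. Mean gives α = μs = 0.605s; mode gives (α−1)/(s−2) = 0.61.
Substituting: 0.605s − 1 = 0.61(s−2) = 0.61s − 1.22, so -0.005s = -0.22 and s = 44.0000.
Then α = 0.605×44.0000 = 26.62 and β = s−α = 17.38.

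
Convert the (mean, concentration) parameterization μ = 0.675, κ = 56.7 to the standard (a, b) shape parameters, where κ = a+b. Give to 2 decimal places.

a = 38.27, b = 18.43

a = μκ = 0.675×56.7 = 38.27 and b = (1−μ)κ = 0.325×56.7 = 18.43.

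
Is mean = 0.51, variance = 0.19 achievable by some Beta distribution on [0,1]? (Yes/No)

Yes

For any Beta, Var(X) < E[X]·(1−E[X]).
Here μ(1−μ) = 0.51×0.49 = 0.2499, and 0.19 < 0.2499.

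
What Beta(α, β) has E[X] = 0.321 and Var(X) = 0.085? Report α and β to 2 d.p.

α = 0.50, β = 1.06

Let s = α+β. The Beta variance is μ(1−μ)/(s+1).
So s+1 = μ(1−μ)/σ² = (0.321×0.679)/0.085 = 0.217959/0.085 = 2.5642, giving s = 1.5642.
Then α = μs = 0.321×1.5642 = 0.50 and β = (1−μ)s = 0.679×1.5642 = 1.06.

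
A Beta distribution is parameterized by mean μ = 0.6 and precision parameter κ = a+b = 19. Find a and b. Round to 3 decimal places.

Split κ in proportion μ : (1−μ): a = 0.6·19 = 11.400, b = 19 − 11.400 = 7.600.

a = 11.400, b = 7.600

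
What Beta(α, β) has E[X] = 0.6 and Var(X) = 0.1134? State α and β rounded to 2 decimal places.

α = 0.67, β = 0.45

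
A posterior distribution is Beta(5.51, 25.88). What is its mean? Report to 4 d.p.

0.1755

E[X] = α/(α+β) = 5.51/31.39 = 0.1755.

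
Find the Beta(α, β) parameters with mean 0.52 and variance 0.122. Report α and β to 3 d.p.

By moment matching, α+β = μ(1−μ)/σ² − 1 = (0.52·0.48)/0.122 − 1 = 2.0459 − 1 = 1.0459.
Since α/(α+β) = μ, α = 0.52·1.0459 = 0.544 and β = 0.48·1.0459 = 0.502.

α = 0.544, β = 0.502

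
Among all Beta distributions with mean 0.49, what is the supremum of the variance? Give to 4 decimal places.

0.2499

Var = μ(1−μ)/(α+β+1), which approaches μ(1−μ) as α+β → 0.
So the supremum is μ(1−μ) = 0.49×0.51 = 0.2499.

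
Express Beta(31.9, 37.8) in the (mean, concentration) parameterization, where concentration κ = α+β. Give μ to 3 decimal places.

μ = 0.458, κ = 69.7

κ = α+β = 31.9+37.8 = 69.7; μ = α/κ = 31.9/69.7 = 0.458.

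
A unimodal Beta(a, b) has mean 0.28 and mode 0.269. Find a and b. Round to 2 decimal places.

a = 11.76, b = 30.24

Let s = a+b. Mean gives a = μs = 0.28s; mode gives (a−1)/(s−2) = 0.269.
Substituting: 0.28s − 1 = 0.269(s−2) = 0.269s − 0.538, so 0.011s = 0.462 and s = 42.0000.
Then a = 0.28×42.0000 = 11.76 and b = s−a = 30.24.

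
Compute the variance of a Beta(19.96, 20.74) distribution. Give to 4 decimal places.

0.0060

μ = 19.96/40.70 = 0.490418; Var = μ(1−μ)/(α+β+1) = 0.2499082/41.70 = 0.0060.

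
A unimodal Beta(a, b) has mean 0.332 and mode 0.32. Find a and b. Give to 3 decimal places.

With s = a+b: μ = a/s and mode = (a−1)/(s−2). Eliminating a = μs,
μs − 1 = m(s−2) ⇒ s(μ−m) = 1−2m ⇒ s = 0.36/0.012 = 30.0000.
So a = μs = 9.960, b = (1−μ)s = 20.040.

a = 9.960, b = 20.040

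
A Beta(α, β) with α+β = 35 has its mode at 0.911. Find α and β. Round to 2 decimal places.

For α,β>1 the mode is (α−1)/(α+β−2), so α = mode·(κ−2)+1 = 0.911×33+1 = 31.06.
And β = (1−mode)·(κ−2)+1 = 0.089×33+1 = 3.94.

α = 31.06, β = 3.94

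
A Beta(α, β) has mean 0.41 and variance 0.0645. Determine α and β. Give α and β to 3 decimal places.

α = 1.128, β = 1.623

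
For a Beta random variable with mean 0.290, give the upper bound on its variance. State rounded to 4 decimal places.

0.2059

Var = μ(1−μ)/(α+β+1), which approaches μ(1−μ) as α+β → 0.
So the supremum is μ(1−μ) = 0.290×0.710 = 0.2059.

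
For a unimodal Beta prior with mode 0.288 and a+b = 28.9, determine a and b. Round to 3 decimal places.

a = 8.747, b = 20.153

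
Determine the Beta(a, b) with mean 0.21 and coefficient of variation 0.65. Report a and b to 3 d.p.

σ = CV·μ = 0.65×0.21 = 0.13650, so σ² = 0.018632.
s+1 = μ(1−μ)/σ² = 0.1659/0.018632 = 8.9039, so s = a+b = 7.9039.
a = μs = 1.660, b = (1−μ)s = 6.244.

a = 1.660, b = 6.244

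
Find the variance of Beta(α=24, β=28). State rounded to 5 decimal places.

0.00469

Var = αβ/[(α+β)²(α+β+1)] = (24×28)/(52²×53) = 672/143312 = 0.00469.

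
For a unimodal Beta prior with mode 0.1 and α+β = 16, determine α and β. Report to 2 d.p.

Mode = (α−1)/(κ−2) with κ = α+β, so α−1 = 0.1·14 = 1.40.
α = 2.40; β = κ − α = 13.60.

α = 2.40, β = 13.60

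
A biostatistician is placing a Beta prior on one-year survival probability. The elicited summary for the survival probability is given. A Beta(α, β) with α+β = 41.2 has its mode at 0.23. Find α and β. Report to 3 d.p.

α = 10.016, β = 31.184

Mode = (α−1)/(κ−2) with κ = α+β, so α−1 = 0.23·39.2 = 9.016.
α = 10.016; β = κ − α = 31.184.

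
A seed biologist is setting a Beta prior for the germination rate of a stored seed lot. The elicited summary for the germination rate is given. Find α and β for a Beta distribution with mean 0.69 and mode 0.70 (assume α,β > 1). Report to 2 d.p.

α = 27.60, β = 12.40

Let s = α+β. Mean gives α = μs = 0.69s; mode gives (α−1)/(s−2) = 0.70.
Substituting: 0.69s − 1 = 0.70(s−2) = 0.70s − 1.40, so -0.01s = -0.40 and s = 40.0000.
Then α = 0.69×40.0000 = 27.60 and β = s−α = 12.40.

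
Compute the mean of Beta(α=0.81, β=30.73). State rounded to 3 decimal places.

E[X] = α/(α+β) = 0.81/31.54 = 0.026.

0.026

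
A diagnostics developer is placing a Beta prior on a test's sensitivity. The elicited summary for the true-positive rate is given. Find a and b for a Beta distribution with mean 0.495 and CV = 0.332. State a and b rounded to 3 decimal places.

σ = CV·μ = 0.332×0.495 = 0.16434, so σ² = 0.027008.
s+1 = μ(1−μ)/σ² = 0.249975/0.027008 = 9.2557, so s = a+b = 8.2557.
a = μs = 4.087, b = (1−μ)s = 4.169.

a = 4.087, b = 4.169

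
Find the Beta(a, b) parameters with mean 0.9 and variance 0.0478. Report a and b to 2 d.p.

a = 0.79, b = 0.09

Write ν = a+b; then a = μν and Var = μ(1−μ)/(ν+1).
ν = μ(1−μ)/Var − 1 = 0.09/0.0478 − 1 = 0.8828.
a = 0.9·0.8828 = 0.79, b = 0.1·0.8828 = 0.09.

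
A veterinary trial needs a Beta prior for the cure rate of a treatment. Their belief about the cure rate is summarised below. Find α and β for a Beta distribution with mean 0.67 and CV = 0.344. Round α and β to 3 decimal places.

σ = CV·μ = 0.344×0.67 = 0.23048, so σ² = 0.053121.
s+1 = μ(1−μ)/σ² = 0.2211/0.053121 = 4.1622, so s = α+β = 3.1622.
α = μs = 2.119, β = (1−μ)s = 1.044.

α = 2.119, β = 1.044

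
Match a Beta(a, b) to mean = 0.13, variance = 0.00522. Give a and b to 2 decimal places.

a = 2.69, b = 17.98

By moment matching, a+b = μ(1−μ)/σ² − 1 = (0.13·0.87)/0.00522 − 1 = 21.6667 − 1 = 20.6667.
Since a/(a+b) = μ, a = 0.13·20.6667 = 2.69 and b = 0.87·20.6667 = 17.98.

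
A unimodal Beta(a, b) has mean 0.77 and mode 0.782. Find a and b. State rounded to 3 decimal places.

Let s = a+b. Mean gives a = μs = 0.77s; mode gives (a−1)/(s−2) = 0.782.
Substituting: 0.77s − 1 = 0.782(s−2) = 0.782s − 1.564, so -0.012s = -0.564 and s = 47.0000.
Then a = 0.77×47.0000 = 36.190 and b = s−a = 10.810.

a = 36.190, b = 10.810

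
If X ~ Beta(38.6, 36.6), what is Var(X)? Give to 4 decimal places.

0.0033

Var = αβ/[(α+β)²(α+β+1)] = (38.6×36.6)/(75.2²×76.2) = 1412.76/430914.048 = 0.0033.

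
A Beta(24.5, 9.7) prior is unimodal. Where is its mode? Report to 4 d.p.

0.7298

With α,β > 1, mode = (α−1)/(α+β−2) = 23.5/32.2 = 0.7298.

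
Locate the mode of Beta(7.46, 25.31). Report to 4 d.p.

0.2099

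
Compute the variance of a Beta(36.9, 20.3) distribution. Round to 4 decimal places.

0.0039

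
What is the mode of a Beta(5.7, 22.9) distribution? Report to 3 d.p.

The density x^(α−1)(1−x)^(β−1) is maximised at (α−1)/(α+β−2) = 4.7/26.6 = 0.177.

0.177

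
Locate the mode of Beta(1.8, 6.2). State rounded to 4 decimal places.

The density x^(α−1)(1−x)^(β−1) is maximised at (α−1)/(α+β−2) = 0.8/6.0 = 0.1333.

0.1333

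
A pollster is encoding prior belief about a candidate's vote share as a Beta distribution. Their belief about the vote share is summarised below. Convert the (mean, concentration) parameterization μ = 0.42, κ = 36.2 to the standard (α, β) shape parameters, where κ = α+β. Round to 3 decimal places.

α = μκ = 0.42×36.2 = 15.204 and β = (1−μ)κ = 0.58×36.2 = 20.996.

α = 15.204, β = 20.996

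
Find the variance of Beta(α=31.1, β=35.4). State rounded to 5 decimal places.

0.00369

μ = 31.1/66.5 = 0.467669; Var = μ(1−μ)/(α+β+1) = 0.2489547/67.5 = 0.00369.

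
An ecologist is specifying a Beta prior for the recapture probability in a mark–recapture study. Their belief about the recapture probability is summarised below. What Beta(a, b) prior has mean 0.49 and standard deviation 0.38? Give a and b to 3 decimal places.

Variance = 0.38² = 0.1444. The moment-matching identity a+b = μ(1−μ)/Var − 1 gives
a+b = 0.2499/0.1444 − 1 = 0.7306, so a = μ·0.7306 = 0.358 and b = (1−μ)·0.7306 = 0.373.

a = 0.358, b = 0.373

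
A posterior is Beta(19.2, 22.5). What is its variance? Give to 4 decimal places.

α+β = 41.7 and αβ = 432.00, so Var = αβ/[(α+β)²(α+β+1)] = 432.00/74250.603 = 0.0058.

0.0058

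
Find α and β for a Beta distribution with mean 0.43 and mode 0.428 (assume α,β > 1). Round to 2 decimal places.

With s = α+β: μ = α/s and mode = (α−1)/(s−2). Eliminating α = μs,
μs − 1 = m(s−2) ⇒ s(μ−m) = 1−2m ⇒ s = 0.144/0.002 = 72.0000.
So α = μs = 30.96, β = (1−μ)s = 41.04.

α = 30.96, β = 41.04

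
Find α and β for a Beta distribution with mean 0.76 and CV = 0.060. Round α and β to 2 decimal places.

Var = (CV·μ)² = (0.060×0.76)² = 0.002079.
α+β = μ(1−μ)/Var − 1 = 0.1824/0.002079 − 1 = 86.7193.
Thus α = 0.76·86.7193 = 65.91 and β = 0.24·86.7193 = 20.81.

α = 65.91, β = 20.81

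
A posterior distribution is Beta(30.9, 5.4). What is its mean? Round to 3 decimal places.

0.851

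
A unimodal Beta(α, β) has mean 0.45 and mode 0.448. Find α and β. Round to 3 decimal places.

Let s = α+β. Mean gives α = μs = 0.45s; mode gives (α−1)/(s−2) = 0.448.
Substituting: 0.45s − 1 = 0.448(s−2) = 0.448s − 0.896, so 0.002s = 0.104 and s = 52.0000.
Then α = 0.45×52.0000 = 23.400 and β = s−α = 28.600.

α = 23.400, β = 28.600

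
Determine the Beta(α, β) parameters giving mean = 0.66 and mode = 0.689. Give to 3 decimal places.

Let s = α+β. Mean gives α = μs = 0.66s; mode gives (α−1)/(s−2) = 0.689.
Substituting: 0.66s − 1 = 0.689(s−2) = 0.689s − 1.378, so -0.029s = -0.378 and s = 13.0345.
Then α = 0.66×13.0345 = 8.603 and β = s−α = 4.432.

α = 8.603, β = 4.432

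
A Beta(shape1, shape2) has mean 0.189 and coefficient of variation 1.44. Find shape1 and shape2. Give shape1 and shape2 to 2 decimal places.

shape1 = 0.20, shape2 = 0.87

σ = CV·μ = 1.44×0.189 = 0.27216, so σ² = 0.074071.
s+1 = μ(1−μ)/σ² = 0.153279/0.074071 = 2.0694, so s = shape1+shape2 = 1.0694.
shape1 = μs = 0.20, shape2 = (1−μ)s = 0.87.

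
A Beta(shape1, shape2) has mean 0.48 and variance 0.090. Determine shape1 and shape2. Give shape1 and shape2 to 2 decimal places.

Let s = shape1+shape2. The Beta variance is μ(1−μ)/(s+1).
So s+1 = μ(1−μ)/σ² = (0.48×0.52)/0.090 = 0.2496/0.090 = 2.7733, giving s = 1.7733.
Then shape1 = μs = 0.48×1.7733 = 0.85 and shape2 = (1−μ)s = 0.52×1.7733 = 0.92.

shape1 = 0.85, shape2 = 0.92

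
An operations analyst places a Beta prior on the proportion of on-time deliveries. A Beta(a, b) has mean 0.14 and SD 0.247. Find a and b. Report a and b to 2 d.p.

σ² = 0.247² = 0.061009.
With s = a+b, Var = μ(1−μ)/(s+1), so s+1 = (0.14×0.86)/0.061009 = 1.9735 and s = 0.9735.
a = μs = 0.14, b = (1−μ)s = 0.84.

a = 0.14, b = 0.84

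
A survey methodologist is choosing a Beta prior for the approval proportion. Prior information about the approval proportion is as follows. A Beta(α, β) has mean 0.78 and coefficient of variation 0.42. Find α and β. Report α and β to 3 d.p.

α = 0.467, β = 0.132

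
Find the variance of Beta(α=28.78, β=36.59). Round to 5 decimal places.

μ = 28.78/65.37 = 0.440263; Var = μ(1−μ)/(α+β+1) = 0.2464315/66.37 = 0.00371.

0.00371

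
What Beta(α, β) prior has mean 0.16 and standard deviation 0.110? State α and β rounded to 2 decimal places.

α = 1.62, β = 8.49

Variance = 0.110² = 0.012100. The moment-matching identity α+β = μ(1−μ)/Var − 1 gives
α+β = 0.1344/0.012100 − 1 = 10.1074, so α = μ·10.1074 = 1.62 and β = (1−μ)·10.1074 = 8.49.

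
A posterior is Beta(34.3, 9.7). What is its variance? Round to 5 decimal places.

0.00382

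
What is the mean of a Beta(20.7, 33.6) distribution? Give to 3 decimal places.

0.381

The Beta mean is α/(α+β) = 20.7/(20.7+33.6) = 0.381.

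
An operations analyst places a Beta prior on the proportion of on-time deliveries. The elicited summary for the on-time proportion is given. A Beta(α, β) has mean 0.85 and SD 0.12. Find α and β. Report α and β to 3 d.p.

σ² = 0.12² = 0.0144.
With s = α+β, Var = μ(1−μ)/(s+1), so s+1 = (0.85×0.15)/0.0144 = 8.8542 and s = 7.8542.
α = μs = 6.676, β = (1−μ)s = 1.178.

α = 6.676, β = 1.178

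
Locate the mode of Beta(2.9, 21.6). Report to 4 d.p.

The density x^(α−1)(1−x)^(β−1) is maximised at (α−1)/(α+β−2) = 1.9/22.5 = 0.0844.

0.0844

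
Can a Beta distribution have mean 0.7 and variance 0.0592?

Yes

The Beta variance bound is σ² < μ(1−μ).
Here μ(1−μ) = 0.7×0.3 = 0.21, and 0.0592 < 0.21.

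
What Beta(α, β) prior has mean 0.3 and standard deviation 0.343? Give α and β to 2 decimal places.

Variance = 0.343² = 0.117649. The moment-matching identity α+β = μ(1−μ)/Var − 1 gives
α+β = 0.21/0.117649 − 1 = 0.7850, so α = μ·0.7850 = 0.24 and β = (1−μ)·0.7850 = 0.55.

α = 0.24, β = 0.55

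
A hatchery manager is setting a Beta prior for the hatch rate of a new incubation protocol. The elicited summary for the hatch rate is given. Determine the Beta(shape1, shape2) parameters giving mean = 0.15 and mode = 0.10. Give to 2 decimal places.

shape1 = 2.40, shape2 = 13.60

Let s = shape1+shape2. Mean gives shape1 = μs = 0.15s; mode gives (shape1−1)/(s−2) = 0.10.
Substituting: 0.15s − 1 = 0.10(s−2) = 0.10s − 0.20, so 0.05s = 0.80 and s = 16.0000.
Then shape1 = 0.15×16.0000 = 2.40 and shape2 = s−shape1 = 13.60.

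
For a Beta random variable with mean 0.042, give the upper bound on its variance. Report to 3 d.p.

0.040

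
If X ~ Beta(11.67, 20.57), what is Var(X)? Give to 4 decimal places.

0.0069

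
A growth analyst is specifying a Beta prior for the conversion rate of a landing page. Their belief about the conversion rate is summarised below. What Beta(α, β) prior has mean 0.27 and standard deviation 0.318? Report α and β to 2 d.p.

α = 0.26, β = 0.69

First σ² = 0.101124. Setting α = μn, β = (1−μ)n with n = α+β,
μ(1−μ)/(n+1) = 0.101124 ⇒ n+1 = 0.1971/0.101124 = 1.9491 ⇒ n = 0.9491.
Hence α = 0.27×0.9491 = 0.26, β = 0.73×0.9491 = 0.69.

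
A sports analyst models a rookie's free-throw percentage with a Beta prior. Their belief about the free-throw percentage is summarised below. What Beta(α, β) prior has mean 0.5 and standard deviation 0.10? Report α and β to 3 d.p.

α = 12.000, β = 12.000

σ² = 0.10² = 0.0100.
With s = α+β, Var = μ(1−μ)/(s+1), so s+1 = (0.5×0.5)/0.0100 = 25.0000 and s = 24.0000.
α = μs = 12.000, β = (1−μ)s = 12.000.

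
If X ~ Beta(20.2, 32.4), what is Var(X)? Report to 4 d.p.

α+β = 52.6 and αβ = 654.48, so Var = αβ/[(α+β)²(α+β+1)] = 654.48/148298.336 = 0.0044.

0.0044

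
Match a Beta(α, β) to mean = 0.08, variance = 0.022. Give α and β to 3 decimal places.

α = 0.188, β = 2.158

Let s = α+β. The Beta variance is μ(1−μ)/(s+1).
So s+1 = μ(1−μ)/σ² = (0.08×0.92)/0.022 = 0.0736/0.022 = 3.3455, giving s = 2.3455.
Then α = μs = 0.08×2.3455 = 0.188 and β = (1−μ)s = 0.92×2.3455 = 2.158.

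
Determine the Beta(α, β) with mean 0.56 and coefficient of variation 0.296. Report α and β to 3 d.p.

α = 4.462, β = 3.506

Var = (CV·μ)² = (0.296×0.56)² = 0.027476.
α+β = μ(1−μ)/Var − 1 = 0.2464/0.027476 − 1 = 7.9677.
Thus α = 0.56·7.9677 = 4.462 and β = 0.44·7.9677 = 3.506.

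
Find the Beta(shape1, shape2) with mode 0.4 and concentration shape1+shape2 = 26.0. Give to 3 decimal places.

For shape1,shape2>1 the mode is (shape1−1)/(shape1+shape2−2), so shape1 = mode·(κ−2)+1 = 0.4×24.0+1 = 10.600.
And shape2 = (1−mode)·(κ−2)+1 = 0.6×24.0+1 = 15.400.

shape1 = 10.600, shape2 = 15.400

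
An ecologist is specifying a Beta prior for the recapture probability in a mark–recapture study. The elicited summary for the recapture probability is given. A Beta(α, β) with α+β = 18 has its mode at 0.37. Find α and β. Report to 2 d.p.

Since the density peak of Beta(α,β) is at (α−1)/(α+β−2),
α = 1 + 0.37(18−2) = 6.92 and β = 18 − 6.92 = 11.08.

α = 6.92, β = 11.08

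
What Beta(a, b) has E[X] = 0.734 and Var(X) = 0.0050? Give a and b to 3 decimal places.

a = 27.928, b = 10.121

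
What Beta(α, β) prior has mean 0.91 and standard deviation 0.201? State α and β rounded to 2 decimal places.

α = 0.93, β = 0.09

Variance = 0.201² = 0.040401. The moment-matching identity α+β = μ(1−μ)/Var − 1 gives
α+β = 0.0819/0.040401 − 1 = 1.0272, so α = μ·1.0272 = 0.93 and β = (1−μ)·1.0272 = 0.09.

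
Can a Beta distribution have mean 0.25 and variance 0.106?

Yes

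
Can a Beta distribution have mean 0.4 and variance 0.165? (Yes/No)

Yes

A Beta with mean μ has variance μ(1−μ)/(α+β+1) < μ(1−μ).
Here μ(1−μ) = 0.4×0.6 = 0.24, and 0.165 < 0.24.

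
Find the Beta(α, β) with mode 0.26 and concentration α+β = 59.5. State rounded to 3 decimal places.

α = 15.950, β = 43.550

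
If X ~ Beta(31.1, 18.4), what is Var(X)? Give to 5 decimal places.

μ = 31.1/49.5 = 0.628283; Var = μ(1−μ)/(α+β+1) = 0.2335435/50.5 = 0.00462.

0.00462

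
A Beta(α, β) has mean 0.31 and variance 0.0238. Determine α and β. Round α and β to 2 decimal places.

α = 2.48, β = 5.51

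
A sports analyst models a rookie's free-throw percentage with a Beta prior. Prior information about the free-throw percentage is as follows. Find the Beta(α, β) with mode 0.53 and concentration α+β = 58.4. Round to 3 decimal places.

α = 30.892, β = 27.508

Since the density peak of Beta(α,β) is at (α−1)/(α+β−2),
α = 1 + 0.53(58.4−2) = 30.892 and β = 58.4 − 30.892 = 27.508.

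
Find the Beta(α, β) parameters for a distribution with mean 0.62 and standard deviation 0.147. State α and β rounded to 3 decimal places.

Variance = 0.147² = 0.021609. The moment-matching identity α+β = μ(1−μ)/Var − 1 gives
α+β = 0.2356/0.021609 − 1 = 9.9029, so α = μ·9.9029 = 6.140 and β = (1−μ)·9.9029 = 3.763.

α = 6.140, β = 3.763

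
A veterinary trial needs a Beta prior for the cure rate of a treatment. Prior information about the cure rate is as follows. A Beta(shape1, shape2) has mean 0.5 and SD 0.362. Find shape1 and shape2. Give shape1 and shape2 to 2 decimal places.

σ² = 0.362² = 0.131044.
With s = shape1+shape2, Var = μ(1−μ)/(s+1), so s+1 = (0.5×0.5)/0.131044 = 1.9078 and s = 0.9078.
shape1 = μs = 0.45, shape2 = (1−μ)s = 0.45.

shape1 = 0.45, shape2 = 0.45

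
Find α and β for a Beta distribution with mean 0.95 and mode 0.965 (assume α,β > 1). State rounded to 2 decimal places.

α = 58.90, β = 3.10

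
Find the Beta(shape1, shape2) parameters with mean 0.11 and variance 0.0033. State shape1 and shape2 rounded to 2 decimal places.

shape1 = 3.15, shape2 = 25.51

Let s = shape1+shape2. The Beta variance is μ(1−μ)/(s+1).
So s+1 = μ(1−μ)/σ² = (0.11×0.89)/0.0033 = 0.0979/0.0033 = 29.6667, giving s = 28.6667.
Then shape1 = μs = 0.11×28.6667 = 3.15 and shape2 = (1−μ)s = 0.89×28.6667 = 25.51.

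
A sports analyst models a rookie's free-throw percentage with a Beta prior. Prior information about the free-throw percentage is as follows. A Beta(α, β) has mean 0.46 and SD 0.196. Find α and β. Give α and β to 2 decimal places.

σ² = 0.196² = 0.038416.
With s = α+β, Var = μ(1−μ)/(s+1), so s+1 = (0.46×0.54)/0.038416 = 6.4661 and s = 5.4661.
α = μs = 2.51, β = (1−μ)s = 2.95.

α = 2.51, β = 2.95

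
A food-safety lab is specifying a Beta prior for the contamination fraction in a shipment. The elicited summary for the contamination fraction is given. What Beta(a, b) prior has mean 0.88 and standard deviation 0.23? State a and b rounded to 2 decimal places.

a = 0.88, b = 0.12

σ² = 0.23² = 0.0529.
With s = a+b, Var = μ(1−μ)/(s+1), so s+1 = (0.88×0.12)/0.0529 = 1.9962 and s = 0.9962.
a = μs = 0.88, b = (1−μ)s = 0.12.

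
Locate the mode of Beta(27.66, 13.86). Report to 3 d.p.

0.675

The density x^(α−1)(1−x)^(β−1) is maximised at (α−1)/(α+β−2) = 26.66/39.52 = 0.675.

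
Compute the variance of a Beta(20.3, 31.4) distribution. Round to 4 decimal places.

0.0045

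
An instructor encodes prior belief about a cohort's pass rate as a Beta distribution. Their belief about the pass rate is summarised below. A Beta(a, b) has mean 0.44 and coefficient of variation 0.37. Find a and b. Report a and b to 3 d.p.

a = 3.651, b = 4.646

Var = (CV·μ)² = (0.37×0.44)² = 0.026504.
a+b = μ(1−μ)/Var − 1 = 0.2464/0.026504 − 1 = 8.2968.
Thus a = 0.44·8.2968 = 3.651 and b = 0.56·8.2968 = 4.646.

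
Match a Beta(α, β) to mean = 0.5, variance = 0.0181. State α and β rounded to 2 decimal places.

By moment matching, α+β = μ(1−μ)/σ² − 1 = (0.5·0.5)/0.0181 − 1 = 13.8122 − 1 = 12.8122.
Since α/(α+β) = μ, α = 0.5·12.8122 = 6.41 and β = 0.5·12.8122 = 6.41.

α = 6.41, β = 6.41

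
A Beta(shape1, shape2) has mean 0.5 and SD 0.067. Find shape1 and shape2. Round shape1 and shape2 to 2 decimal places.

Variance = 0.067² = 0.004489. The moment-matching identity shape1+shape2 = μ(1−μ)/Var − 1 gives
shape1+shape2 = 0.25/0.004489 − 1 = 54.6917, so shape1 = μ·54.6917 = 27.35 and shape2 = (1−μ)·54.6917 = 27.35.

shape1 = 27.35, shape2 = 27.35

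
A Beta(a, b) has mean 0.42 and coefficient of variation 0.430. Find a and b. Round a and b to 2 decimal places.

a = 2.72, b = 3.75

Var = (CV·μ)² = (0.430×0.42)² = 0.032616.
a+b = μ(1−μ)/Var − 1 = 0.2436/0.032616 − 1 = 6.4686.
Thus a = 0.42·6.4686 = 2.72 and b = 0.58·6.4686 = 3.75.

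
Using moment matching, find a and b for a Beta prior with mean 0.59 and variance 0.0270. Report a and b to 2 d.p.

a = 4.70, b = 3.26

Let s = a+b. The Beta variance is μ(1−μ)/(s+1).
So s+1 = μ(1−μ)/σ² = (0.59×0.41)/0.0270 = 0.2419/0.0270 = 8.9593, giving s = 7.9593.
Then a = μs = 0.59×7.9593 = 4.70 and b = (1−μ)s = 0.41×7.9593 = 3.26.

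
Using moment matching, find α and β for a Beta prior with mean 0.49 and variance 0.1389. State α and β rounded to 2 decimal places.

α = 0.39, β = 0.41

Write ν = α+β; then α = μν and Var = μ(1−μ)/(ν+1).
ν = μ(1−μ)/Var − 1 = 0.2499/0.1389 − 1 = 0.7991.
α = 0.49·0.7991 = 0.39, β = 0.51·0.7991 = 0.41.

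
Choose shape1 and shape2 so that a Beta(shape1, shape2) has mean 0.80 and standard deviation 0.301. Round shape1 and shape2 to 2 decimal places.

Variance = 0.301² = 0.090601. The moment-matching identity shape1+shape2 = μ(1−μ)/Var − 1 gives
shape1+shape2 = 0.1600/0.090601 − 1 = 0.7660, so shape1 = μ·0.7660 = 0.61 and shape2 = (1−μ)·0.7660 = 0.15.

shape1 = 0.61, shape2 = 0.15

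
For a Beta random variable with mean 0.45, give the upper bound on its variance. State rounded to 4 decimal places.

0.2475

Var = μ(1−μ)/(α+β+1), which approaches μ(1−μ) as α+β → 0.
So the supremum is μ(1−μ) = 0.45×0.55 = 0.2475.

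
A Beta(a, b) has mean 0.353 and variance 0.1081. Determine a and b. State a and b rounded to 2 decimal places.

Write ν = a+b; then a = μν and Var = μ(1−μ)/(ν+1).
ν = μ(1−μ)/Var − 1 = 0.228391/0.1081 − 1 = 1.1128.
a = 0.353·1.1128 = 0.39, b = 0.647·1.1128 = 0.72.

a = 0.39, b = 0.72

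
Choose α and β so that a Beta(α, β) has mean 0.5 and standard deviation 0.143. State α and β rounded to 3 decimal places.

σ² = 0.143² = 0.020449.
With s = α+β, Var = μ(1−μ)/(s+1), so s+1 = (0.5×0.5)/0.020449 = 12.2255 and s = 11.2255.
α = μs = 5.613, β = (1−μ)s = 5.613.

α = 5.613, β = 5.613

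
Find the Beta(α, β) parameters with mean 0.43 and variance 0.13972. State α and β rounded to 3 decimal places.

α = 0.324, β = 0.430

Write ν = α+β; then α = μν and Var = μ(1−μ)/(ν+1).
ν = μ(1−μ)/Var − 1 = 0.2451/0.13972 − 1 = 0.7542.
α = 0.43·0.7542 = 0.324, β = 0.57·0.7542 = 0.430.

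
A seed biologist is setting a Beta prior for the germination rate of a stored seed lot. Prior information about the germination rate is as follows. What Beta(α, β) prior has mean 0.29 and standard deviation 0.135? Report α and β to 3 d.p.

α = 2.986, β = 7.311

σ² = 0.135² = 0.018225.
With s = α+β, Var = μ(1−μ)/(s+1), so s+1 = (0.29×0.71)/0.018225 = 11.2977 and s = 10.2977.
α = μs = 2.986, β = (1−μ)s = 7.311.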